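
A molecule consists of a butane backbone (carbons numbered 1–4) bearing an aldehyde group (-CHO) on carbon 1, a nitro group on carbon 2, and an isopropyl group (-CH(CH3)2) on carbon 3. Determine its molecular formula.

C8H15NO3

Atom tally by fragment:
  OHCCH2 → C:2 H:3 O:1
  CH(NO2) → C:1 H:1 N:1 O:2
  CH(CH(CH3)2) → C:4 H:8
  CH3 → C:1 H:3
Element totals:
  C: 8
  H: 15
  N: 1
  O: 3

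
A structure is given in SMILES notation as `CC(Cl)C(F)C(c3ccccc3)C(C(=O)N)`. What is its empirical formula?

C12H15ClFNO

Atom tally by fragment:
  CH3 → C:1 H:3
  CH(Cl) → C:1 H:1 Cl:1
  CH(F) → C:1 H:1 F:1
  CH(C6H5) → C:7 H:6
  CH2CONH2 → C:2 H:4 O:1 N:1
Element totals:
  C: 12
  H: 15
  Cl: 1
  F: 1
  N: 1
  O: 1
Molecular formula: C12H15ClFNO.
gcd of subscripts (12, 1, 1, 15, 1, 1) = 1, so the empirical formula equals the molecular formula.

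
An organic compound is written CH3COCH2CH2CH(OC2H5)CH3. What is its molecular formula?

C8H16O2

Atom tally by fragment:
  CH3COCH2 → C:3 H:5 O:1
  CH2 → C:1 H:2
  CH(OC2H5) → C:3 H:6 O:1
  CH3 → C:1 H:3
Element totals:
  C: 8
  H: 16
  O: 2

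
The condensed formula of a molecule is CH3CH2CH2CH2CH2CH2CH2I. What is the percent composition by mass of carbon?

Atom tally by fragment:
  CH3 → C:1 H:3
  CH2 → C:1 H:2
  CH2 → C:1 H:2
  CH2 → C:1 H:2
  CH2 → C:1 H:2
  CH2 → C:1 H:2
  CH2I → C:1 H:2 I:1
Element totals:
  C: 7
  H: 15
  I: 1
Molecular formula: C7H15I.
Molar mass = 226.101 g/mol.
Mass from C: 7 × 12.011 = 84.077 g/mol.
%C = 84.077 / 226.101 × 100 = 37.19%.

37.19%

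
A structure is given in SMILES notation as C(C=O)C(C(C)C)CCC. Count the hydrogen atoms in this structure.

Atom tally by fragment:
  OHCCH2 → C:2 H:3 O:1
  CH(CH(CH3)2) → C:4 H:8
  CH2 → C:1 H:2
  CH2 → C:1 H:2
  CH3 → C:1 H:3
Element totals:
  C: 9
  H: 18
  O: 1

18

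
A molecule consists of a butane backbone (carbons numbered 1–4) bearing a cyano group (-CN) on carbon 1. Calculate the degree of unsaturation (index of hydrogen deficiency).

2

Atom tally by fragment:
  NCCH2 → C:2 H:2 N:1
  CH2 → C:1 H:2
  CH2 → C:1 H:2
  CH3 → C:1 H:3
Element totals:
  C: 5
  H: 9
  N: 1
Molecular formula: C5H9N.
DoU = (2C + 2 + N − H − X) / 2 = (2·5 + 2 + 1 − 9 − 0) / 2 = 2.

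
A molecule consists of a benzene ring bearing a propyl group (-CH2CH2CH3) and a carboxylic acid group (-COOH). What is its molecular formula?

Atom tally by fragment:
  benzene ring core → C:6 H:6
  (− 2 ring H displaced by substituents)
  + CH2CH2CH3 → C:3 H:7
  + COOH → C:1 H:1 O:2
Element totals:
  C: 10
  H: 12
  O: 2

C10H12O2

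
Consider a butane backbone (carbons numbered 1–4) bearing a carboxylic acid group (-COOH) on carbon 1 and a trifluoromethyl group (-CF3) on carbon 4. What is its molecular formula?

C6H9F3O2

Atom tally by fragment:
  HOOCCH2 → C:2 H:3 O:2
  CH2 → C:1 H:2
  CH2 → C:1 H:2
  CH2CF3 → C:2 H:2 F:3
Element totals:
  C: 6
  H: 9
  F: 3
  O: 2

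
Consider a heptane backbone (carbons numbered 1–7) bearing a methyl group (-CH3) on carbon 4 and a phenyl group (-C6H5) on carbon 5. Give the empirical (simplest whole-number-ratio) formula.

Atom tally by fragment:
  CH3 → C:1 H:3
  CH2 → C:1 H:2
  CH2 → C:1 H:2
  CH(CH3) → C:2 H:4
  CH(C6H5) → C:7 H:6
  CH2 → C:1 H:2
  CH3 → C:1 H:3
Element totals:
  C: 14
  H: 22
Molecular formula: C14H22.
gcd of subscripts = 2; dividing each by 2:
  C: 14/2 = 7
  H: 22/2 = 11

C7H11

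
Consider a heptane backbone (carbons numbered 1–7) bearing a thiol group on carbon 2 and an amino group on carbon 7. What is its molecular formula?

Atom tally by fragment:
  CH3 → C:1 H:3
  CH(SH) → C:1 H:2 S:1
  CH2 → C:1 H:2
  CH2 → C:1 H:2
  CH2 → C:1 H:2
  CH2 → C:1 H:2
  CH2NH2 → C:1 H:4 N:1
Element totals:
  C: 7
  H: 17
  N: 1
  S: 1

C7H17NS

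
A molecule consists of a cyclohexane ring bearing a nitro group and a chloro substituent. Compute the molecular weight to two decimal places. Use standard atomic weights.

163.60 g/mol

Atom tally by fragment:
  cyclohexane ring core → C:6 H:12
  (− 2 ring H displaced by substituents)
  + NO2 → N:1 O:2
  + Cl → Cl:1
Element totals:
  C: 6
  H: 10
  Cl: 1
  N: 1
  O: 2
Molecular formula: C6H10ClNO2.
  M = 6(12.011) + 10(1.008) + 35.45 + 14.007 + 2(15.999)
    = 72.066 + 10.080 + 35.450 + 14.007 + 31.998 = 163.601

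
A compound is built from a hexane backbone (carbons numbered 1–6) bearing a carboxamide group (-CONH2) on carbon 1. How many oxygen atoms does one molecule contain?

1

Atom tally by fragment:
  H2NOCCH2 → C:2 H:4 O:1 N:1
  CH2 → C:1 H:2
  CH2 → C:1 H:2
  CH2 → C:1 H:2
  CH2 → C:1 H:2
  CH3 → C:1 H:3
Element totals:
  C: 7
  H: 15
  N: 1
  O: 1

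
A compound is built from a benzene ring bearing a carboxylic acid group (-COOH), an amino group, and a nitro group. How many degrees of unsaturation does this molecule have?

Atom tally by fragment:
  benzene ring core → C:6 H:6
  (− 3 ring H displaced by substituents)
  + COOH → C:1 H:1 O:2
  + NH2 → N:1 H:2
  + NO2 → N:1 O:2
Element totals:
  C: 7
  H: 6
  N: 2
  O: 4
Molecular formula: C7H6N2O4.
DoU = (2C + 2 + N − H − X) / 2 = (2·7 + 2 + 2 − 6 − 0) / 2 = 6.

6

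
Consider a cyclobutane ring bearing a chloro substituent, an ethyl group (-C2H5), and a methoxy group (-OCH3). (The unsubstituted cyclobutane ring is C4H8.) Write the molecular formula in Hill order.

C7H13ClO

Atom tally by fragment:
  cyclobutane ring core → C:4 H:8
  (− 3 ring H displaced by substituents)
  + Cl → Cl:1
  + C2H5 → C:2 H:5
  + OCH3 → C:1 H:3 O:1
Element totals:
  C: 7
  H: 13
  Cl: 1
  O: 1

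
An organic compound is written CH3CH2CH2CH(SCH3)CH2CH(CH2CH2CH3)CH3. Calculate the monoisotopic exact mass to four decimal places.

Atom tally by fragment:
  CH3 → C:1 H:3
  CH2 → C:1 H:2
  CH2 → C:1 H:2
  CH(SCH3) → C:2 H:4 S:1
  CH2 → C:1 H:2
  CH(CH2CH2CH3) → C:4 H:8
  CH3 → C:1 H:3
Element totals:
  C: 11
  H: 24
  S: 1
Molecular formula: C11H24S.
  M = 11(12.0) + 24(1.007825) + 31.972071
    = 132.000000 + 24.187800 + 31.972071 = 188.159871

188.1599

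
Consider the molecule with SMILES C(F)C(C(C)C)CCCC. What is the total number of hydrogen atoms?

19

Atom tally by fragment:
  FCH2 → C:1 H:2 F:1
  CH(CH(CH3)2) → C:4 H:8
  CH2 → C:1 H:2
  CH2 → C:1 H:2
  CH2 → C:1 H:2
  CH3 → C:1 H:3
Element totals:
  C: 9
  H: 19
  F: 1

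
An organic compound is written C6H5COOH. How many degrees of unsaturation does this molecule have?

5

Element totals:
  C: 7
  H: 6
  O: 2
Molecular formula: C7H6O2.
DoU = (2C + 2 + N − H − X) / 2 = (2·7 + 2 + 0 − 6 − 0) / 2 = 5.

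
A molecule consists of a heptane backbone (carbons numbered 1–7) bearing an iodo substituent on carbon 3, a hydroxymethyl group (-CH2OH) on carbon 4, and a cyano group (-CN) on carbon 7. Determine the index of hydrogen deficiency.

Atom tally by fragment:
  CH3 → C:1 H:3
  CH2 → C:1 H:2
  CH(I) → C:1 H:1 I:1
  CH(CH2OH) → C:2 H:4 O:1
  CH2 → C:1 H:2
  CH2 → C:1 H:2
  CH2CN → C:2 H:2 N:1
Element totals:
  C: 9
  H: 16
  I: 1
  N: 1
  O: 1
Molecular formula: C9H16INO.
DoU = (2C + 2 + N − H − X) / 2 = (2·9 + 2 + 1 − 16 − 1) / 2 = 2.

2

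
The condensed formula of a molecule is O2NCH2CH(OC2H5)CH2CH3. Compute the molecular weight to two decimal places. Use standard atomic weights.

147.17 g/mol

Atom tally by fragment:
  O2NCH2 → C:1 H:2 N:1 O:2
  CH(OC2H5) → C:3 H:6 O:1
  CH2 → C:1 H:2
  CH3 → C:1 H:3
Element totals:
  C: 6
  H: 13
  N: 1
  O: 3
Molecular formula: C6H13NO3.
  M = 6(12.011) + 13(1.008) + 14.007 + 3(15.999)
    = 72.066 + 13.104 + 14.007 + 47.997 = 147.174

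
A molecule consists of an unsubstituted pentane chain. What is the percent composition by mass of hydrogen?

Atom tally by fragment:
  CH3 → C:1 H:3
  CH2 → C:1 H:2
  CH2 → C:1 H:2
  CH2 → C:1 H:2
  CH3 → C:1 H:3
Element totals:
  C: 5
  H: 12
Molecular formula: C5H12.
Molar mass = 72.151 g/mol.
Mass from H: 12 × 1.008 = 12.096 g/mol.
%H = 12.096 / 72.151 × 100 = 16.76%.

16.76%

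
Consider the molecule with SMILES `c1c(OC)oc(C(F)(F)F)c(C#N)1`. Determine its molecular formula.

C7H4F3NO2

Atom tally by fragment:
  furan ring core → C:4 H:4 O:1
  (− 3 ring H displaced by substituents)
  + OCH3 → C:1 H:3 O:1
  + CF3 → C:1 F:3
  + CN → C:1 N:1
Element totals:
  C: 7
  H: 4
  F: 3
  N: 1
  O: 2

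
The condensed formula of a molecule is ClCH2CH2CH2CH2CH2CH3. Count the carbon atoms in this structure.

Atom tally by fragment:
  ClCH2 → C:1 H:2 Cl:1
  CH2 → C:1 H:2
  CH2 → C:1 H:2
  CH2 → C:1 H:2
  CH2 → C:1 H:2
  CH3 → C:1 H:3
Element totals:
  C: 6
  H: 13
  Cl: 1

6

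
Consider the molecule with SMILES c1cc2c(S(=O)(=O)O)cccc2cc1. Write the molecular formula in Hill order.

C10H8O3S

Atom tally by fragment:
  naphthalene ring system core → C:10 H:8
  (− 1 ring H displaced by substituents)
  + SO3H → S:1 O:3 H:1
Element totals:
  C: 10
  H: 8
  O: 3
  S: 1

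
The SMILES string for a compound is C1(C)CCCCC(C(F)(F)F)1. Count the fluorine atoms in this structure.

Atom tally by fragment:
  cyclohexane ring core → C:6 H:12
  (− 2 ring H displaced by substituents)
  + CH3 → C:1 H:3
  + CF3 → C:1 F:3
Element totals:
  C: 8
  H: 13
  F: 3

3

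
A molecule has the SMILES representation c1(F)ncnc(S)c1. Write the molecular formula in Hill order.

Atom tally by fragment:
  pyrimidine ring core → C:4 H:4 N:2
  (− 2 ring H displaced by substituents)
  + F → F:1
  + SH → S:1 H:1
Element totals:
  C: 4
  H: 3
  F: 1
  N: 2
  S: 1

C4H3FN2S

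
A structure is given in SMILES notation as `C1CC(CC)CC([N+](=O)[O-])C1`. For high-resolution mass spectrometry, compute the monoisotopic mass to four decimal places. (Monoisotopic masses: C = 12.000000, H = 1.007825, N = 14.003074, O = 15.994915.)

Atom tally by fragment:
  cyclohexane ring core → C:6 H:12
  (− 2 ring H displaced by substituents)
  + C2H5 → C:2 H:5
  + NO2 → N:1 O:2
Element totals:
  C: 8
  H: 15
  N: 1
  O: 2
Molecular formula: C8H15NO2.
  M = 8(12.0) + 15(1.007825) + 14.003074 + 2(15.994915)
    = 96.000000 + 15.117375 + 14.003074 + 31.989830 = 157.110279

157.1103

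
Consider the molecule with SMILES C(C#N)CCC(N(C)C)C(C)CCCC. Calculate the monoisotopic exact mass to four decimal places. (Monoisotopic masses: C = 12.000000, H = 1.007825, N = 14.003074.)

Atom tally by fragment:
  NCCH2 → C:2 H:2 N:1
  CH2 → C:1 H:2
  CH2 → C:1 H:2
  CH(N(CH3)2) → C:3 H:7 N:1
  CH(CH3) → C:2 H:4
  CH2 → C:1 H:2
  CH2 → C:1 H:2
  CH2 → C:1 H:2
  CH3 → C:1 H:3
Element totals:
  C: 13
  H: 26
  N: 2
Molecular formula: C13H26N2.
  M = 13(12.0) + 26(1.007825) + 2(14.003074)
    = 156.000000 + 26.203450 + 28.006148 = 210.209598

210.2096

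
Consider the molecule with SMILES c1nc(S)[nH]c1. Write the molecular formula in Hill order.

Atom tally by fragment:
  imidazole ring core → C:3 H:4 N:2
  (− 1 ring H displaced by substituents)
  + SH → S:1 H:1
Element totals:
  C: 3
  H: 4
  N: 2
  S: 1

C3H4N2S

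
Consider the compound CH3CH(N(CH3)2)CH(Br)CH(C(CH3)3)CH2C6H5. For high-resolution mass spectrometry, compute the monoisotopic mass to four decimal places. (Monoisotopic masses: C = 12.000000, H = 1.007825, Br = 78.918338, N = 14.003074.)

Atom tally by fragment:
  CH3 → C:1 H:3
  CH(N(CH3)2) → C:3 H:7 N:1
  CH(Br) → C:1 H:1 Br:1
  CH(C(CH3)3) → C:5 H:10
  CH2C6H5 → C:7 H:7
Element totals:
  C: 17
  H: 28
  Br: 1
  N: 1
Molecular formula: C17H28BrN.
  M = 17(12.0) + 28(1.007825) + 78.918338 + 14.003074
    = 204.000000 + 28.219100 + 78.918338 + 14.003074 = 325.140512

325.1405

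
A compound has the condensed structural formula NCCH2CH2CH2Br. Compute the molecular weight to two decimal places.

148.00 g/mol

Atom tally by fragment:
  NCCH2 → C:2 H:2 N:1
  CH2 → C:1 H:2
  CH2Br → C:1 H:2 Br:1
Element totals:
  C: 4
  H: 6
  Br: 1
  N: 1
Molecular formula: C4H6BrN.
  M = 4(12.011) + 6(1.008) + 79.904 + 14.007
    = 48.044 + 6.048 + 79.904 + 14.007 = 148.003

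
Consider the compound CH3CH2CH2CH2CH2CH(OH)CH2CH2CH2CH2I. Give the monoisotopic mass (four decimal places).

Atom tally by fragment:
  CH3 → C:1 H:3
  CH2 → C:1 H:2
  CH2 → C:1 H:2
  CH2 → C:1 H:2
  CH2 → C:1 H:2
  CH(OH) → C:1 H:2 O:1
  CH2 → C:1 H:2
  CH2 → C:1 H:2
  CH2 → C:1 H:2
  CH2I → C:1 H:2 I:1
Element totals:
  C: 10
  H: 21
  I: 1
  O: 1
Molecular formula: C10H21IO.
  M = 10(12.0) + 21(1.007825) + 126.904472 + 15.994915
    = 120.000000 + 21.164325 + 126.904472 + 15.994915 = 284.063712

284.0637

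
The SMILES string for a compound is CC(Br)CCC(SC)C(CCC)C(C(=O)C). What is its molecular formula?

C13H25BrOS

Atom tally by fragment:
  CH3 → C:1 H:3
  CH(Br) → C:1 H:1 Br:1
  CH2 → C:1 H:2
  CH2 → C:1 H:2
  CH(SCH3) → C:2 H:4 S:1
  CH(CH2CH2CH3) → C:4 H:8
  CH2COCH3 → C:3 H:5 O:1
Element totals:
  C: 13
  H: 25
  Br: 1
  O: 1
  S: 1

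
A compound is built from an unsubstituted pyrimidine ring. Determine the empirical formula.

Atom tally by fragment:
  pyrimidine ring core → C:4 H:4 N:2
Element totals:
  C: 4
  H: 4
  N: 2
Molecular formula: C4H4N2.
gcd of subscripts = 2; dividing each by 2:
  C: 4/2 = 2
  H: 4/2 = 2
  N: 2/2 = 1

C2H2N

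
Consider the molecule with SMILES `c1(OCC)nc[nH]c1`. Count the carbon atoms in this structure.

5

Atom tally by fragment:
  imidazole ring core → C:3 H:4 N:2
  (− 1 ring H displaced by substituents)
  + OC2H5 → C:2 H:5 O:1
Element totals:
  C: 5
  H: 8
  N: 2
  O: 1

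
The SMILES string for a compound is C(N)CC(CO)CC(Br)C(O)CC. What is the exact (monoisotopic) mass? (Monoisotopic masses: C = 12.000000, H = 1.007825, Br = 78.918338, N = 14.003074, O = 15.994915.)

253.0677

Atom tally by fragment:
  H2NCH2 → C:1 H:4 N:1
  CH2 → C:1 H:2
  CH(CH2OH) → C:2 H:4 O:1
  CH2 → C:1 H:2
  CH(Br) → C:1 H:1 Br:1
  CH(OH) → C:1 H:2 O:1
  CH2 → C:1 H:2
  CH3 → C:1 H:3
Element totals:
  C: 9
  H: 20
  Br: 1
  N: 1
  O: 2
Molecular formula: C9H20BrNO2.
  M = 9(12.0) + 20(1.007825) + 78.918338 + 14.003074 + 2(15.994915)
    = 108.000000 + 20.156500 + 78.918338 + 14.003074 + 31.989830 = 253.067742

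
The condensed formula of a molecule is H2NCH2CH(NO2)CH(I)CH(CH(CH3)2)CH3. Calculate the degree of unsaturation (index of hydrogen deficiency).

Atom tally by fragment:
  H2NCH2 → C:1 H:4 N:1
  CH(NO2) → C:1 H:1 N:1 O:2
  CH(I) → C:1 H:1 I:1
  CH(CH(CH3)2) → C:4 H:8
  CH3 → C:1 H:3
Element totals:
  C: 8
  H: 17
  I: 1
  N: 2
  O: 2
Molecular formula: C8H17IN2O2.
DoU = (2C + 2 + N − H − X) / 2 = (2·8 + 2 + 2 − 17 − 1) / 2 = 1.

1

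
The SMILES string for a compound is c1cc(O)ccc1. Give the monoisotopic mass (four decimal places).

Atom tally by fragment:
  benzene ring core → C:6 H:6
  (− 1 ring H displaced by substituents)
  + OH → O:1 H:1
Element totals:
  C: 6
  H: 6
  O: 1
Molecular formula: C6H6O.
  M = 6(12.0) + 6(1.007825) + 15.994915
    = 72.000000 + 6.046950 + 15.994915 = 94.041865

94.0419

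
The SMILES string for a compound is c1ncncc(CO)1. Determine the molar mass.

Atom tally by fragment:
  pyrimidine ring core → C:4 H:4 N:2
  (− 1 ring H displaced by substituents)
  + CH2OH → C:1 H:3 O:1
Element totals:
  C: 5
  H: 6
  N: 2
  O: 1
Molecular formula: C5H6N2O.
  M = 5(12.011) + 6(1.008) + 2(14.007) + 15.999
    = 60.055 + 6.048 + 28.014 + 15.999 = 110.116

110.12 g/mol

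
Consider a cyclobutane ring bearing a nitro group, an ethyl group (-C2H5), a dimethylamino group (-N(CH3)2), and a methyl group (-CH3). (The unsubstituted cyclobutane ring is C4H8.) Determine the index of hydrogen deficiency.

2

Atom tally by fragment:
  cyclobutane ring core → C:4 H:8
  (− 4 ring H displaced by substituents)
  + NO2 → N:1 O:2
  + C2H5 → C:2 H:5
  + N(CH3)2 → N:1 C:2 H:6
  + CH3 → C:1 H:3
Element totals:
  C: 9
  H: 18
  N: 2
  O: 2
Molecular formula: C9H18N2O2.
DoU = (2C + 2 + N − H − X) / 2 = (2·9 + 2 + 2 − 18 − 0) / 2 = 2.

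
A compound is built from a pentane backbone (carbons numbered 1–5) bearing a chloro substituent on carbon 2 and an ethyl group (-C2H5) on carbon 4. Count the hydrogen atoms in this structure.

Atom tally by fragment:
  CH3 → C:1 H:3
  CH(Cl) → C:1 H:1 Cl:1
  CH2 → C:1 H:2
  CH(C2H5) → C:3 H:6
  CH3 → C:1 H:3
Element totals:
  C: 7
  H: 15
  Cl: 1

15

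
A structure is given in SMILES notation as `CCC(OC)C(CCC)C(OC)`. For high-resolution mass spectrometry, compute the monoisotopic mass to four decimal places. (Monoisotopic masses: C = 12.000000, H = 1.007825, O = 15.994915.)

Atom tally by fragment:
  CH3 → C:1 H:3
  CH2 → C:1 H:2
  CH(OCH3) → C:2 H:4 O:1
  CH(CH2CH2CH3) → C:4 H:8
  CH2OCH3 → C:2 H:5 O:1
Element totals:
  C: 10
  H: 22
  O: 2
Molecular formula: C10H22O2.
  M = 10(12.0) + 22(1.007825) + 2(15.994915)
    = 120.000000 + 22.172150 + 31.989830 = 174.161980

174.1620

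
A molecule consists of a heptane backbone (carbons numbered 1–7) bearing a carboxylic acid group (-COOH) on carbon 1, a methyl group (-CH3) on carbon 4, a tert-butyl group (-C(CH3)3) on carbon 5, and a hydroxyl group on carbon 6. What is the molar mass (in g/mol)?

Atom tally by fragment:
  HOOCCH2 → C:2 H:3 O:2
  CH2 → C:1 H:2
  CH2 → C:1 H:2
  CH(CH3) → C:2 H:4
  CH(C(CH3)3) → C:5 H:10
  CH(OH) → C:1 H:2 O:1
  CH3 → C:1 H:3
Element totals:
  C: 13
  H: 26
  O: 3
Molecular formula: C13H26O3.
  M = 13(12.011) + 26(1.008) + 3(15.999)
    = 156.143 + 26.208 + 47.997 = 230.348

230.35 g/mol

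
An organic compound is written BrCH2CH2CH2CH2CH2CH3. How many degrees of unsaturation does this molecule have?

Atom tally by fragment:
  BrCH2 → C:1 H:2 Br:1
  CH2 → C:1 H:2
  CH2 → C:1 H:2
  CH2 → C:1 H:2
  CH2 → C:1 H:2
  CH3 → C:1 H:3
Element totals:
  C: 6
  H: 13
  Br: 1
Molecular formula: C6H13Br.
DoU = (2C + 2 + N − H − X) / 2 = (2·6 + 2 + 0 − 13 − 1) / 2 = 0.

0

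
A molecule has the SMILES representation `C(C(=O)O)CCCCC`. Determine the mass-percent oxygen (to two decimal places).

24.58%

Atom tally by fragment:
  HOOCCH2 → C:2 H:3 O:2
  CH2 → C:1 H:2
  CH2 → C:1 H:2
  CH2 → C:1 H:2
  CH2 → C:1 H:2
  CH3 → C:1 H:3
Element totals:
  C: 7
  H: 14
  O: 2
Molecular formula: C7H14O2.
Molar mass = 130.187 g/mol.
Mass from O: 2 × 15.999 = 31.998 g/mol.
%O = 31.998 / 130.187 × 100 = 24.58%.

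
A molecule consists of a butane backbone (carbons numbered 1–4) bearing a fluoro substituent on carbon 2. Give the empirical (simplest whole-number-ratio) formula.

Atom tally by fragment:
  CH3 → C:1 H:3
  CH(F) → C:1 H:1 F:1
  CH2 → C:1 H:2
  CH3 → C:1 H:3
Element totals:
  C: 4
  H: 9
  F: 1
Molecular formula: C4H9F.
gcd of subscripts (4, 1, 9) = 1, so the empirical formula equals the molecular formula.

C4H9F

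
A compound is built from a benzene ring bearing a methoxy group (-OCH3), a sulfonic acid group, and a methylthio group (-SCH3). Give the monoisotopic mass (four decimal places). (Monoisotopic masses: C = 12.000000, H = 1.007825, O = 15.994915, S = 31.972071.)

234.0021

Atom tally by fragment:
  benzene ring core → C:6 H:6
  (− 3 ring H displaced by substituents)
  + OCH3 → C:1 H:3 O:1
  + SO3H → S:1 O:3 H:1
  + SCH3 → C:1 H:3 S:1
Element totals:
  C: 8
  H: 10
  O: 4
  S: 2
Molecular formula: C8H10O4S2.
  M = 8(12.0) + 10(1.007825) + 4(15.994915) + 2(31.972071)
    = 96.000000 + 10.078250 + 63.979660 + 63.944142 = 234.002052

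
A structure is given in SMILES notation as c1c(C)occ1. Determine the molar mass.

82.10 g/mol

Atom tally by fragment:
  furan ring core → C:4 H:4 O:1
  (− 1 ring H displaced by substituents)
  + CH3 → C:1 H:3
Element totals:
  C: 5
  H: 6
  O: 1
Molecular formula: C5H6O.
  M = 5(12.011) + 6(1.008) + 15.999
    = 60.055 + 6.048 + 15.999 = 82.102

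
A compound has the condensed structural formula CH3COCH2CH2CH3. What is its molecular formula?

Atom tally by fragment:
  CH3COCH2 → C:3 H:5 O:1
  CH2 → C:1 H:2
  CH3 → C:1 H:3
Element totals:
  C: 5
  H: 10
  O: 1

C5H10O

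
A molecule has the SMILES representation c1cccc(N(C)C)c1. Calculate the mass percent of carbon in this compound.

Atom tally by fragment:
  benzene ring core → C:6 H:6
  (− 1 ring H displaced by substituents)
  + N(CH3)2 → N:1 C:2 H:6
Element totals:
  C: 8
  H: 11
  N: 1
Molecular formula: C8H11N.
Molar mass = 121.183 g/mol.
Mass from C: 8 × 12.011 = 96.088 g/mol.
%C = 96.088 / 121.183 × 100 = 79.29%.

79.29%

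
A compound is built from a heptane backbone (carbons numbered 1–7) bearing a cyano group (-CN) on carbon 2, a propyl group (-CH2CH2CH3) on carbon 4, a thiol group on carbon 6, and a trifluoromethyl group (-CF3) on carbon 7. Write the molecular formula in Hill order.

Atom tally by fragment:
  CH3 → C:1 H:3
  CH(CN) → C:2 H:1 N:1
  CH2 → C:1 H:2
  CH(CH2CH2CH3) → C:4 H:8
  CH2 → C:1 H:2
  CH(SH) → C:1 H:2 S:1
  CH2CF3 → C:2 H:2 F:3
Element totals:
  C: 12
  H: 20
  F: 3
  N: 1
  S: 1

C12H20F3NS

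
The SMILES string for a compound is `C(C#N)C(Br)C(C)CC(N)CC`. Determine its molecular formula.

Atom tally by fragment:
  NCCH2 → C:2 H:2 N:1
  CH(Br) → C:1 H:1 Br:1
  CH(CH3) → C:2 H:4
  CH2 → C:1 H:2
  CH(NH2) → C:1 H:3 N:1
  CH2 → C:1 H:2
  CH3 → C:1 H:3
Element totals:
  C: 9
  H: 17
  Br: 1
  N: 2

C9H17BrN2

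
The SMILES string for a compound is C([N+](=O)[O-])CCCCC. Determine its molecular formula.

C6H13NO2

Atom tally by fragment:
  O2NCH2 → C:1 H:2 N:1 O:2
  CH2 → C:1 H:2
  CH2 → C:1 H:2
  CH2 → C:1 H:2
  CH2 → C:1 H:2
  CH3 → C:1 H:3
Element totals:
  C: 6
  H: 13
  N: 1
  O: 2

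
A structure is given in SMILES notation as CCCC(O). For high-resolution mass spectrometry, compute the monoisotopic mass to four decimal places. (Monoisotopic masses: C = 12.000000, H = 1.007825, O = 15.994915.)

Atom tally by fragment:
  CH3 → C:1 H:3
  CH2 → C:1 H:2
  CH2 → C:1 H:2
  CH2OH → C:1 H:3 O:1
Element totals:
  C: 4
  H: 10
  O: 1
Molecular formula: C4H10O.
  M = 4(12.0) + 10(1.007825) + 15.994915
    = 48.000000 + 10.078250 + 15.994915 = 74.073165

74.0732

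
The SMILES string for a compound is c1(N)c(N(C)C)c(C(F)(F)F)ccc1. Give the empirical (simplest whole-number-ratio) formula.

Atom tally by fragment:
  benzene ring core → C:6 H:6
  (− 3 ring H displaced by substituents)
  + NH2 → N:1 H:2
  + N(CH3)2 → N:1 C:2 H:6
  + CF3 → C:1 F:3
Element totals:
  C: 9
  H: 11
  F: 3
  N: 2
Molecular formula: C9H11F3N2.
gcd of subscripts (9, 3, 11, 2) = 1, so the empirical formula equals the molecular formula.

C9H11F3N2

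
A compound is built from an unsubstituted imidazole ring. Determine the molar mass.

Atom tally by fragment:
  imidazole ring core → C:3 H:4 N:2
Element totals:
  C: 3
  H: 4
  N: 2
Molecular formula: C3H4N2.
  M = 3(12.011) + 4(1.008) + 2(14.007)
    = 36.033 + 4.032 + 28.014 = 68.079

68.08 g/mol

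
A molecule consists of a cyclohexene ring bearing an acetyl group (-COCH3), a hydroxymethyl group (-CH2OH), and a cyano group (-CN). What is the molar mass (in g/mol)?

Atom tally by fragment:
  cyclohexene ring core → C:6 H:10
  (− 3 ring H displaced by substituents)
  + COCH3 → C:2 H:3 O:1
  + CH2OH → C:1 H:3 O:1
  + CN → C:1 N:1
Element totals:
  C: 10
  H: 13
  N: 1
  O: 2
Molecular formula: C10H13NO2.
  M = 10(12.011) + 13(1.008) + 14.007 + 2(15.999)
    = 120.110 + 13.104 + 14.007 + 31.998 = 179.219

179.22 g/mol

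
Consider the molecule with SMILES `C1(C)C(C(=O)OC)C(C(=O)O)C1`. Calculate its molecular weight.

Atom tally by fragment:
  cyclobutane ring core → C:4 H:8
  (− 3 ring H displaced by substituents)
  + CH3 → C:1 H:3
  + COOCH3 → C:2 H:3 O:2
  + COOH → C:1 H:1 O:2
Element totals:
  C: 8
  H: 12
  O: 4
Molecular formula: C8H12O4.
  M = 8(12.011) + 12(1.008) + 4(15.999)
    = 96.088 + 12.096 + 63.996 = 172.180

172.18 g/mol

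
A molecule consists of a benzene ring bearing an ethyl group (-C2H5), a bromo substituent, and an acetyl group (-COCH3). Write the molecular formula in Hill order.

Atom tally by fragment:
  benzene ring core → C:6 H:6
  (− 3 ring H displaced by substituents)
  + C2H5 → C:2 H:5
  + Br → Br:1
  + COCH3 → C:2 H:3 O:1
Element totals:
  C: 10
  H: 11
  Br: 1
  O: 1

C10H11BrO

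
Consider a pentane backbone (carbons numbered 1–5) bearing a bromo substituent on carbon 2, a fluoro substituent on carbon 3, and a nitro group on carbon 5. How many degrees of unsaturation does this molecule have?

1

Atom tally by fragment:
  CH3 → C:1 H:3
  CH(Br) → C:1 H:1 Br:1
  CH(F) → C:1 H:1 F:1
  CH2 → C:1 H:2
  CH2NO2 → C:1 H:2 N:1 O:2
Element totals:
  C: 5
  H: 9
  Br: 1
  F: 1
  N: 1
  O: 2
Molecular formula: C5H9BrFNO2.
DoU = (2C + 2 + N − H − X) / 2 = (2·5 + 2 + 1 − 9 − 2) / 2 = 1.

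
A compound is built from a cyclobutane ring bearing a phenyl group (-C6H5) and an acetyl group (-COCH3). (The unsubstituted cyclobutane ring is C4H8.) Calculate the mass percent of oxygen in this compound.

9.18%

Atom tally by fragment:
  cyclobutane ring core → C:4 H:8
  (− 2 ring H displaced by substituents)
  + C6H5 → C:6 H:5
  + COCH3 → C:2 H:3 O:1
Element totals:
  C: 12
  H: 14
  O: 1
Molecular formula: C12H14O.
Molar mass = 174.243 g/mol.
Mass from O: 1 × 15.999 = 15.999 g/mol.
%O = 15.999 / 174.243 × 100 = 9.18%.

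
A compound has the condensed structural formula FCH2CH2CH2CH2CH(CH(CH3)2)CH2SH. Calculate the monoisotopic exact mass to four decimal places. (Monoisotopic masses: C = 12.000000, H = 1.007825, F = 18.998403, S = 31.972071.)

Atom tally by fragment:
  FCH2 → C:1 H:2 F:1
  CH2 → C:1 H:2
  CH2 → C:1 H:2
  CH2 → C:1 H:2
  CH(CH(CH3)2) → C:4 H:8
  CH2SH → C:1 H:3 S:1
Element totals:
  C: 9
  H: 19
  F: 1
  S: 1
Molecular formula: C9H19FS.
  M = 9(12.0) + 19(1.007825) + 18.998403 + 31.972071
    = 108.000000 + 19.148675 + 18.998403 + 31.972071 = 178.119149

178.1191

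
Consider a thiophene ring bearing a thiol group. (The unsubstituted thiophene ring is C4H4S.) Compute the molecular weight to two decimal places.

Atom tally by fragment:
  thiophene ring core → C:4 H:4 S:1
  (− 1 ring H displaced by substituents)
  + SH → S:1 H:1
Element totals:
  C: 4
  H: 4
  S: 2
Molecular formula: C4H4S2.
  M = 4(12.011) + 4(1.008) + 2(32.06)
    = 48.044 + 4.032 + 64.120 = 116.196

116.20 g/mol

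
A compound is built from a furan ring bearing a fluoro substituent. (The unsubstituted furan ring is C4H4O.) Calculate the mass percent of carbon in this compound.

Atom tally by fragment:
  furan ring core → C:4 H:4 O:1
  (− 1 ring H displaced by substituents)
  + F → F:1
Element totals:
  C: 4
  H: 3
  F: 1
  O: 1
Molecular formula: C4H3FO.
Molar mass = 86.065 g/mol.
Mass from C: 4 × 12.011 = 48.044 g/mol.
%C = 48.044 / 86.065 × 100 = 55.82%.

55.82%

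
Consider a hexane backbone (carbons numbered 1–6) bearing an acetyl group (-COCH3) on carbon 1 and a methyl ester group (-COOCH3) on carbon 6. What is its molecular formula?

Atom tally by fragment:
  CH3COCH2 → C:3 H:5 O:1
  CH2 → C:1 H:2
  CH2 → C:1 H:2
  CH2 → C:1 H:2
  CH2 → C:1 H:2
  CH2COOCH3 → C:3 H:5 O:2
Element totals:
  C: 10
  H: 18
  O: 3

C10H18O3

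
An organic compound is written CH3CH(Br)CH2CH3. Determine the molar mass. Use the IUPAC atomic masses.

Element totals:
  C: 4
  H: 9
  Br: 1
Molecular formula: C4H9Br.
  M = 4(12.011) + 9(1.008) + 79.904
    = 48.044 + 9.072 + 79.904 = 137.020

137.02 g/mol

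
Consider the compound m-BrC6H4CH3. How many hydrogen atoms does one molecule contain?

7

Atom tally by fragment:
  benzene ring core → C:6 H:6
  (− 2 ring H displaced by substituents)
  + Br → Br:1
  + CH3 → C:1 H:3
Element totals:
  C: 7
  H: 7
  Br: 1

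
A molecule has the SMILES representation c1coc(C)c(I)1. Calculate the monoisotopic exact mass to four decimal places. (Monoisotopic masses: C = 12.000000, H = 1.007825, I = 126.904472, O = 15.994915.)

Atom tally by fragment:
  furan ring core → C:4 H:4 O:1
  (− 2 ring H displaced by substituents)
  + CH3 → C:1 H:3
  + I → I:1
Element totals:
  C: 5
  H: 5
  I: 1
  O: 1
Molecular formula: C5H5IO.
  M = 5(12.0) + 5(1.007825) + 126.904472 + 15.994915
    = 60.000000 + 5.039125 + 126.904472 + 15.994915 = 207.938512

207.9385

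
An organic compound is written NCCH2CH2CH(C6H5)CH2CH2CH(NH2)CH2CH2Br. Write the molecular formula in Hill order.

C15H21BrN2

Element totals:
  C: 15
  H: 21
  Br: 1
  N: 2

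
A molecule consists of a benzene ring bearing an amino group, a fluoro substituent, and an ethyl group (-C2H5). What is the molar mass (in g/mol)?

Atom tally by fragment:
  benzene ring core → C:6 H:6
  (− 3 ring H displaced by substituents)
  + NH2 → N:1 H:2
  + F → F:1
  + C2H5 → C:2 H:5
Element totals:
  C: 8
  H: 10
  F: 1
  N: 1
Molecular formula: C8H10FN.
  M = 8(12.011) + 10(1.008) + 18.998 + 14.007
    = 96.088 + 10.080 + 18.998 + 14.007 = 139.173

139.17 g/mol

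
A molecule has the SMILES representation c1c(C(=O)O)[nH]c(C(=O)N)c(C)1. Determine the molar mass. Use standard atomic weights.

Atom tally by fragment:
  pyrrole ring core → C:4 H:5 N:1
  (− 3 ring H displaced by substituents)
  + COOH → C:1 H:1 O:2
  + CONH2 → C:1 H:2 O:1 N:1
  + CH3 → C:1 H:3
Element totals:
  C: 7
  H: 8
  N: 2
  O: 3
Molecular formula: C7H8N2O3.
  M = 7(12.011) + 8(1.008) + 2(14.007) + 3(15.999)
    = 84.077 + 8.064 + 28.014 + 47.997 = 168.152

168.15 g/mol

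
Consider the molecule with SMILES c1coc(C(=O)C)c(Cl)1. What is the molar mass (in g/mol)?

Atom tally by fragment:
  furan ring core → C:4 H:4 O:1
  (− 2 ring H displaced by substituents)
  + COCH3 → C:2 H:3 O:1
  + Cl → Cl:1
Element totals:
  C: 6
  H: 5
  Cl: 1
  O: 2
Molecular formula: C6H5ClO2.
  M = 6(12.011) + 5(1.008) + 35.45 + 2(15.999)
    = 72.066 + 5.040 + 35.450 + 31.998 = 144.554

144.55 g/mol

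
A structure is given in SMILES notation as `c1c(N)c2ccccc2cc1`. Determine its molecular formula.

C10H9N

Atom tally by fragment:
  naphthalene ring system core → C:10 H:8
  (− 1 ring H displaced by substituents)
  + NH2 → N:1 H:2
Element totals:
  C: 10
  H: 9
  N: 1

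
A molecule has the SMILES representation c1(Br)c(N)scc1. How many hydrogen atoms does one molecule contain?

Atom tally by fragment:
  thiophene ring core → C:4 H:4 S:1
  (− 2 ring H displaced by substituents)
  + Br → Br:1
  + NH2 → N:1 H:2
Element totals:
  C: 4
  H: 4
  Br: 1
  N: 1
  S: 1

4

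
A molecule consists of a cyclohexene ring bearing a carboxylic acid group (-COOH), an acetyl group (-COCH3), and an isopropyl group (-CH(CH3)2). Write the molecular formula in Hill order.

Atom tally by fragment:
  cyclohexene ring core → C:6 H:10
  (− 3 ring H displaced by substituents)
  + COOH → C:1 H:1 O:2
  + COCH3 → C:2 H:3 O:1
  + CH(CH3)2 → C:3 H:7
Element totals:
  C: 12
  H: 18
  O: 3

C12H18O3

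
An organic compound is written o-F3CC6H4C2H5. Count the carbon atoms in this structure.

9

Atom tally by fragment:
  benzene ring core → C:6 H:6
  (− 2 ring H displaced by substituents)
  + CF3 → C:1 F:3
  + C2H5 → C:2 H:5
Element totals:
  C: 9
  H: 9
  F: 3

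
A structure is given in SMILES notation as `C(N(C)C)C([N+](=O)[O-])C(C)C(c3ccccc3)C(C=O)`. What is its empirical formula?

Atom tally by fragment:
  (CH3)2NCH2 → C:3 H:8 N:1
  CH(NO2) → C:1 H:1 N:1 O:2
  CH(CH3) → C:2 H:4
  CH(C6H5) → C:7 H:6
  CH2CHO → C:2 H:3 O:1
Element totals:
  C: 15
  H: 22
  N: 2
  O: 3
Molecular formula: C15H22N2O3.
gcd of subscripts (15, 22, 2, 3) = 1, so the empirical formula equals the molecular formula.

C15H22N2O3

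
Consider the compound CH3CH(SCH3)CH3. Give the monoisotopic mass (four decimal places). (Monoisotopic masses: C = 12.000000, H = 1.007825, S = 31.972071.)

Atom tally by fragment:
  CH3 → C:1 H:3
  CH(SCH3) → C:2 H:4 S:1
  CH3 → C:1 H:3
Element totals:
  C: 4
  H: 10
  S: 1
Molecular formula: C4H10S.
  M = 4(12.0) + 10(1.007825) + 31.972071
    = 48.000000 + 10.078250 + 31.972071 = 90.050321

90.0503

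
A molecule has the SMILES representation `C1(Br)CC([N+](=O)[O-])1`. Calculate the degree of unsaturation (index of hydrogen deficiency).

Atom tally by fragment:
  cyclopropane ring core → C:3 H:6
  (− 2 ring H displaced by substituents)
  + Br → Br:1
  + NO2 → N:1 O:2
Element totals:
  C: 3
  H: 4
  Br: 1
  N: 1
  O: 2
Molecular formula: C3H4BrNO2.
DoU = (2C + 2 + N − H − X) / 2 = (2·3 + 2 + 1 − 4 − 1) / 2 = 2.

2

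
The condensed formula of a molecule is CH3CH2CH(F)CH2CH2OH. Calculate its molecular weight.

106.14 g/mol

Atom tally by fragment:
  CH3 → C:1 H:3
  CH2 → C:1 H:2
  CH(F) → C:1 H:1 F:1
  CH2CH2OH → C:2 H:5 O:1
Element totals:
  C: 5
  H: 11
  F: 1
  O: 1
Molecular formula: C5H11FO.
  M = 5(12.011) + 11(1.008) + 18.998 + 15.999
    = 60.055 + 11.088 + 18.998 + 15.999 = 106.140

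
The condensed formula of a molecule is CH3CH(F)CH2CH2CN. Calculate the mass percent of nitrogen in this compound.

13.85%

Atom tally by fragment:
  CH3 → C:1 H:3
  CH(F) → C:1 H:1 F:1
  CH2 → C:1 H:2
  CH2CN → C:2 H:2 N:1
Element totals:
  C: 5
  H: 8
  F: 1
  N: 1
Molecular formula: C5H8FN.
Molar mass = 101.124 g/mol.
Mass from N: 1 × 14.007 = 14.007 g/mol.
%N = 14.007 / 101.124 × 100 = 13.85%.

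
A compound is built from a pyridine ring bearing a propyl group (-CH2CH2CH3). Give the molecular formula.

C8H11N

Atom tally by fragment:
  pyridine ring core → C:5 H:5 N:1
  (− 1 ring H displaced by substituents)
  + CH2CH2CH3 → C:3 H:7
Element totals:
  C: 8
  H: 11
  N: 1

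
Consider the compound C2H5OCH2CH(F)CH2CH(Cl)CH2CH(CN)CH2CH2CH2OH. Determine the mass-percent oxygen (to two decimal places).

Atom tally by fragment:
  C2H5OCH2 → C:3 H:7 O:1
  CH(F) → C:1 H:1 F:1
  CH2 → C:1 H:2
  CH(Cl) → C:1 H:1 Cl:1
  CH2 → C:1 H:2
  CH(CN) → C:2 H:1 N:1
  CH2 → C:1 H:2
  CH2CH2OH → C:2 H:5 O:1
Element totals:
  C: 12
  H: 21
  Cl: 1
  F: 1
  N: 1
  O: 2
Molecular formula: C12H21ClFNO2.
Molar mass = 265.753 g/mol.
Mass from O: 2 × 15.999 = 31.998 g/mol.
%O = 31.998 / 265.753 × 100 = 12.04%.

12.04%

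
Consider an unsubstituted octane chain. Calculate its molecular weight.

Atom tally by fragment:
  CH3 → C:1 H:3
  CH2 → C:1 H:2
  CH2 → C:1 H:2
  CH2 → C:1 H:2
  CH2 → C:1 H:2
  CH2 → C:1 H:2
  CH2 → C:1 H:2
  CH3 → C:1 H:3
Element totals:
  C: 8
  H: 18
Molecular formula: C8H18.
  M = 8(12.011) + 18(1.008)
    = 96.088 + 18.144 = 114.232

114.23 g/mol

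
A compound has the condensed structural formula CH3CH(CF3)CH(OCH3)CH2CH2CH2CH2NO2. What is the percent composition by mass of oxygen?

19.73%

Atom tally by fragment:
  CH3 → C:1 H:3
  CH(CF3) → C:2 H:1 F:3
  CH(OCH3) → C:2 H:4 O:1
  CH2 → C:1 H:2
  CH2 → C:1 H:2
  CH2 → C:1 H:2
  CH2NO2 → C:1 H:2 N:1 O:2
Element totals:
  C: 9
  H: 16
  F: 3
  N: 1
  O: 3
Molecular formula: C9H16F3NO3.
Molar mass = 243.225 g/mol.
Mass from O: 3 × 15.999 = 47.997 g/mol.
%O = 47.997 / 243.225 × 100 = 19.73%.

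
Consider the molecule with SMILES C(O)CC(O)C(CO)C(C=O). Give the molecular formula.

Atom tally by fragment:
  HOCH2 → C:1 H:3 O:1
  CH2 → C:1 H:2
  CH(OH) → C:1 H:2 O:1
  CH(CH2OH) → C:2 H:4 O:1
  CH2CHO → C:2 H:3 O:1
Element totals:
  C: 7
  H: 14
  O: 4

C7H14O4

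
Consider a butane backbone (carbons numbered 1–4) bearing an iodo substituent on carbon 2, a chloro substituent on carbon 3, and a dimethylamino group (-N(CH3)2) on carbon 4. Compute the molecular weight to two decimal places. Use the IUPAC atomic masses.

Atom tally by fragment:
  CH3 → C:1 H:3
  CH(I) → C:1 H:1 I:1
  CH(Cl) → C:1 H:1 Cl:1
  CH2N(CH3)2 → C:3 H:8 N:1
Element totals:
  C: 6
  H: 13
  Cl: 1
  I: 1
  N: 1
Molecular formula: C6H13ClIN.
  M = 6(12.011) + 13(1.008) + 35.45 + 126.904 + 14.007
    = 72.066 + 13.104 + 35.450 + 126.904 + 14.007 = 261.531

261.53 g/mol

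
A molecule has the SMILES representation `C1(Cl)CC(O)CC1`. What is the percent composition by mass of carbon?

Atom tally by fragment:
  cyclopentane ring core → C:5 H:10
  (− 2 ring H displaced by substituents)
  + Cl → Cl:1
  + OH → O:1 H:1
Element totals:
  C: 5
  H: 9
  Cl: 1
  O: 1
Molecular formula: C5H9ClO.
Molar mass = 120.576 g/mol.
Mass from C: 5 × 12.011 = 60.055 g/mol.
%C = 60.055 / 120.576 × 100 = 49.81%.

49.81%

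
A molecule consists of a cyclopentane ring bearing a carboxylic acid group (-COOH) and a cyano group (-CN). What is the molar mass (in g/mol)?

Atom tally by fragment:
  cyclopentane ring core → C:5 H:10
  (− 2 ring H displaced by substituents)
  + COOH → C:1 H:1 O:2
  + CN → C:1 N:1
Element totals:
  C: 7
  H: 9
  N: 1
  O: 2
Molecular formula: C7H9NO2.
  M = 7(12.011) + 9(1.008) + 14.007 + 2(15.999)
    = 84.077 + 9.072 + 14.007 + 31.998 = 139.154

139.15 g/mol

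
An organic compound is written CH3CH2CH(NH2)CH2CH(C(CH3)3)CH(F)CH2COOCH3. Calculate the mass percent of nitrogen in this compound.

5.66%

Atom tally by fragment:
  CH3 → C:1 H:3
  CH2 → C:1 H:2
  CH(NH2) → C:1 H:3 N:1
  CH2 → C:1 H:2
  CH(C(CH3)3) → C:5 H:10
  CH(F) → C:1 H:1 F:1
  CH2COOCH3 → C:3 H:5 O:2
Element totals:
  C: 13
  H: 26
  F: 1
  N: 1
  O: 2
Molecular formula: C13H26FNO2.
Molar mass = 247.354 g/mol.
Mass from N: 1 × 14.007 = 14.007 g/mol.
%N = 14.007 / 247.354 × 100 = 5.66%.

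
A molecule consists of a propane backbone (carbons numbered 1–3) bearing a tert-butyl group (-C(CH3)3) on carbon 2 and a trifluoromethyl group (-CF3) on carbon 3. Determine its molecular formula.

C8H15F3

Atom tally by fragment:
  CH3 → C:1 H:3
  CH(C(CH3)3) → C:5 H:10
  CH2CF3 → C:2 H:2 F:3
Element totals:
  C: 8
  H: 15
  F: 3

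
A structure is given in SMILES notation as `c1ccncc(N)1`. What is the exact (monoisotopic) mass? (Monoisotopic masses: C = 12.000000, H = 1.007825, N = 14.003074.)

Atom tally by fragment:
  pyridine ring core → C:5 H:5 N:1
  (− 1 ring H displaced by substituents)
  + NH2 → N:1 H:2
Element totals:
  C: 5
  H: 6
  N: 2
Molecular formula: C5H6N2.
  M = 5(12.0) + 6(1.007825) + 2(14.003074)
    = 60.000000 + 6.046950 + 28.006148 = 94.053098

94.0531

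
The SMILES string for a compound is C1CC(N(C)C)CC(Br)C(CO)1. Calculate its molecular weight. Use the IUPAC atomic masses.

236.15 g/mol

Atom tally by fragment:
  cyclohexane ring core → C:6 H:12
  (− 3 ring H displaced by substituents)
  + N(CH3)2 → N:1 C:2 H:6
  + Br → Br:1
  + CH2OH → C:1 H:3 O:1
Element totals:
  C: 9
  H: 18
  Br: 1
  N: 1
  O: 1
Molecular formula: C9H18BrNO.
  M = 9(12.011) + 18(1.008) + 79.904 + 14.007 + 15.999
    = 108.099 + 18.144 + 79.904 + 14.007 + 15.999 = 236.153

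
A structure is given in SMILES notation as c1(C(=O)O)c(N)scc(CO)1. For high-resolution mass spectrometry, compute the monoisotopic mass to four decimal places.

Atom tally by fragment:
  thiophene ring core → C:4 H:4 S:1
  (− 3 ring H displaced by substituents)
  + COOH → C:1 H:1 O:2
  + NH2 → N:1 H:2
  + CH2OH → C:1 H:3 O:1
Element totals:
  C: 6
  H: 7
  N: 1
  O: 3
  S: 1
Molecular formula: C6H7NO3S.
  M = 6(12.0) + 7(1.007825) + 14.003074 + 3(15.994915) + 31.972071
    = 72.000000 + 7.054775 + 14.003074 + 47.984745 + 31.972071 = 173.014665

173.0147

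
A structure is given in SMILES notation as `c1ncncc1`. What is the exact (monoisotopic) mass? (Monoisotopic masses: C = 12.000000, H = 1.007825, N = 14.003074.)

Atom tally by fragment:
  pyrimidine ring core → C:4 H:4 N:2
Element totals:
  C: 4
  H: 4
  N: 2
Molecular formula: C4H4N2.
  M = 4(12.0) + 4(1.007825) + 2(14.003074)
    = 48.000000 + 4.031300 + 28.006148 = 80.037448

80.0374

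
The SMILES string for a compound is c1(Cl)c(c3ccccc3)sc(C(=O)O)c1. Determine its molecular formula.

C11H7ClO2S

Atom tally by fragment:
  thiophene ring core → C:4 H:4 S:1
  (− 3 ring H displaced by substituents)
  + Cl → Cl:1
  + C6H5 → C:6 H:5
  + COOH → C:1 H:1 O:2
Element totals:
  C: 11
  H: 7
  Cl: 1
  O: 2
  S: 1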